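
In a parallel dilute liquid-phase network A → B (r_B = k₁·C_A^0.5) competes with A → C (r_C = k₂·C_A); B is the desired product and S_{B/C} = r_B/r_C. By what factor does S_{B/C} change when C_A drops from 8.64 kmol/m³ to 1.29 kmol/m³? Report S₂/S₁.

S_{B/C} = (k₁/k₂)·C_A^-0.5, so S₂/S₁ = (C_{A,2}/C_{A,1})^-0.5.
= (1.29/8.64)^(-0.5) = (0.1493)^(-0.5) = 2.59.
Selectivity toward B rises as C_A falls — low-concentration operation is favoured.

2.59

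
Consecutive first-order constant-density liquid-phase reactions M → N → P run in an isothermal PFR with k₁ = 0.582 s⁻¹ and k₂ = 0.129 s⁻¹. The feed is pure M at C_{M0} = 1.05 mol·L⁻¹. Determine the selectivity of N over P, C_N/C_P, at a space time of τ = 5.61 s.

1.48

For first-order series with pure M initially, C_N(τ) = k₁C_{M0}/(k₂−k₁)·(e^(−k₁τ) − e^(−k₂τ)).
e^(−k₁τ) = e^(−0.582×5.61) = e^(−3.265) = 0.03820; e^(−k₂τ) = e^(−0.7237) = 0.4850.
C_N = 0.582×1.05/(0.129−0.582) × (0.03820−0.4850) = (-1.349)×(-0.4468) = 0.6027 mol·L⁻¹.
C_M = C_{M0}e^(−k₁τ) = 0.04011 mol·L⁻¹, so C_P = C_{M0}−C_M−C_N = 0.4072 mol·L⁻¹; C_N/C_P = 1.48.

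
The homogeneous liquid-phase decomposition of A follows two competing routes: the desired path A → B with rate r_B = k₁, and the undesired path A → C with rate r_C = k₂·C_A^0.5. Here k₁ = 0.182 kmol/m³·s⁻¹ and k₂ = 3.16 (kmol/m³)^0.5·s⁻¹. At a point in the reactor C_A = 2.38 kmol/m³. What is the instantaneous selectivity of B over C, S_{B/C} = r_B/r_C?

0.0373

S_{B/C} = r_B/r_C = (k₁)/(k₂·C_A^0.5) = (k₁/k₂)·C_A^-0.5.
= (0.182) / (3.16×2.380^0.5) = 0.1820/4.875 = 0.0373.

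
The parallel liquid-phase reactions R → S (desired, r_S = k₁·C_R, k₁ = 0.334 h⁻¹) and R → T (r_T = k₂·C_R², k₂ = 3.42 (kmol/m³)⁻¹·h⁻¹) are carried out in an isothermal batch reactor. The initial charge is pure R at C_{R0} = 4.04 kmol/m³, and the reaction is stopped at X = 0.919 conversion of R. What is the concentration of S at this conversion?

C_R = C_{R0}(1−X) = 0.3272 kmol/m³.
Along a PFR/batch, dC_S/dC_R = −r_S/(r_S+r_T) = −k₁/(k₁+k₂·C_R).
Integrating from C_{R0} to C_R: C_S = (0.334/3.42)·ln[(0.334+3.42·4.04)/(0.334+3.42·0.327)] = 0.09766·ln(14.15/1.453) = 0.2223 kmol/m³.

0.222 kmol/m³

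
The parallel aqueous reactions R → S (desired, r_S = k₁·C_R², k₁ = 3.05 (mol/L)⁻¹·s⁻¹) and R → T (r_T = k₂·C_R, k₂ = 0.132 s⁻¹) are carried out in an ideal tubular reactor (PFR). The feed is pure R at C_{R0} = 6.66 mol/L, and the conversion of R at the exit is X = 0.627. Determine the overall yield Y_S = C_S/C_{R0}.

0.621

C_R = C_{R0}(1−X) = 2.484 mol/L.
Along a PFR/batch, dC_T/dC_R = −r_T/(r_S+r_T) = −k₂/(k₂+k₁·C_R).
Integrating from C_{R0} to C_R: C_T = (0.132/3.05)·ln[(0.132+3.05·6.66)/(0.132+3.05·2.48)] = 0.04328·ln(20.45/7.709) = 0.04221 mol/L.
Then C_S = (C_{R0}−C_R) − C_T = 4.176 − 0.04221 = 4.134 mol/L.
Y_S = C_S/C_{R0} = 4.134/6.66 = 0.621.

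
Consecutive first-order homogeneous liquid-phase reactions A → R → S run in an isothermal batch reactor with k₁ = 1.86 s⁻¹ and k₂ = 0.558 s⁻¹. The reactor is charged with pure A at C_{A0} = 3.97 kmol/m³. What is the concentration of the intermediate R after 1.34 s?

2.22 kmol/m³

The intermediate concentration in a first-order A→B→C sequence is C_R = k₁C_{A0}(e^(−k₁t) − e^(−k₂t))/(k₂−k₁).
e^(−k₁t) = e^(−1.86×1.34) = e^(−2.492) = 0.08271; e^(−k₂t) = e^(−0.7477) = 0.4734.
C_R = 1.86×3.97/(0.558−1.86) × (0.08271−0.4734) = (-5.671)×(-0.3907) = 2.216 kmol/m³.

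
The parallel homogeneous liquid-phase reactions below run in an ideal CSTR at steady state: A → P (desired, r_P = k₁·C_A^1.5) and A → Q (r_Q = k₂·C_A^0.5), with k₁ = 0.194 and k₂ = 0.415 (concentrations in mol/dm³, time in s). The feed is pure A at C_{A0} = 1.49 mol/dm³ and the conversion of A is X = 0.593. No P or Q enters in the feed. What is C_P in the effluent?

0.195 mol/dm³

Exit C_A = C_{A0}(1−X) = 1.49×0.407 = 0.6064 mol/dm³.
A CSTR operates uniformly at the exit composition, giving r_P = 0.09162 and r_Q = 0.3232 (each k·C_A^n at C_A = 0.6064).
Fraction of consumed A going to P: r_P/(r_P+r_Q) = 0.2209.
C_P = 0.2209·C_{A0}·X = 0.2209×1.49×0.593 = 0.195 mol/dm³.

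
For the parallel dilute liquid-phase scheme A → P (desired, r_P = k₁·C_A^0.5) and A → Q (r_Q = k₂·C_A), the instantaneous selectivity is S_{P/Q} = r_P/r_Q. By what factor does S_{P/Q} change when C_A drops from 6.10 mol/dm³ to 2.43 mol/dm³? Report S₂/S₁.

1.58

S_{P/Q} = (k₁/k₂)·C_A^-0.5, so S₂/S₁ = (C_{A,2}/C_{A,1})^-0.5.
= (2.43/6.10)^(-0.5) = (0.3984)^(-0.5) = 1.58.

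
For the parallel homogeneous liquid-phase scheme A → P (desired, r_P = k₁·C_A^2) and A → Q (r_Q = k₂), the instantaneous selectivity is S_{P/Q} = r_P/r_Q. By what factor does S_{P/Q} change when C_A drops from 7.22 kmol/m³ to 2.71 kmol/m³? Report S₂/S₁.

S_{P/Q} = (k₁/k₂)·C_A^2, so S₂/S₁ = (C_{A,2}/C_{A,1})^2.
= (2.71/7.22)^2 = (0.3753)^2 = 0.141.

0.141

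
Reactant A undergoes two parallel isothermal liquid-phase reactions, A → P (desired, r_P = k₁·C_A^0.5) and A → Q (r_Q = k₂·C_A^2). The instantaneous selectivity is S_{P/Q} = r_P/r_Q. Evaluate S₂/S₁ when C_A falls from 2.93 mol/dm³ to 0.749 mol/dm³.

7.74

S_{P/Q} = (k₁/k₂)·C_A^-1.5, so S₂/S₁ = (C_{A,2}/C_{A,1})^-1.5.
= (0.749/2.93)^(-1.5) = (0.2556)^(-1.5) = 7.74.
Selectivity toward P rises as C_A falls — low-concentration operation is favoured.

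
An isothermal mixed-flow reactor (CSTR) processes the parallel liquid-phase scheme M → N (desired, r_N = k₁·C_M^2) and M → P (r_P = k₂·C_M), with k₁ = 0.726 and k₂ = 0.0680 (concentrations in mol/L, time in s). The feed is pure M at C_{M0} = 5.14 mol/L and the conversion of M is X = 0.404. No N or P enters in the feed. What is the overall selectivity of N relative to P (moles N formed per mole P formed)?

Exit C_M = C_{M0}(1−X) = 5.14×0.596 = 3.063 mol/L.
A CSTR operates uniformly at the exit composition, giving r_N = 6.813 and r_P = 0.2083 (each k·C_M^n at C_M = 3.063).
Overall selectivity = C_N/C_P = r_Nτ/(r_Pτ) = r_N/r_P = 32.7.

32.7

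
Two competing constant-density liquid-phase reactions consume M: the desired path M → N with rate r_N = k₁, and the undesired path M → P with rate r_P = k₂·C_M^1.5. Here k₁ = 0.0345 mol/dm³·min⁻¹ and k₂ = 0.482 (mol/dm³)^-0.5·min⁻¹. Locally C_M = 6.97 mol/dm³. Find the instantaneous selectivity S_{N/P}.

S_{N/P} = r_N/r_P = (k₁)/(k₂·C_M^1.5) = (k₁/k₂)·C_M^-1.5.
= (0.0345) / (0.482×6.970^1.5) = 0.03450/8.869 = 0.00389.
The undesired path is higher order in M, so low C_M (CSTR or dilute feed) favours N.

0.00389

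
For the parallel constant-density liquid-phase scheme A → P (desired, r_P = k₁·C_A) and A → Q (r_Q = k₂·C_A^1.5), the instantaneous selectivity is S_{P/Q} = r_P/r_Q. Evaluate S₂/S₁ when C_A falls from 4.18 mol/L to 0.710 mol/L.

S_{P/Q} = (k₁/k₂)·C_A^-0.5, so S₂/S₁ = (C_{A,2}/C_{A,1})^-0.5.
= (0.710/4.18)^(-0.5) = (0.1699)^(-0.5) = 2.43.
Selectivity toward P rises as C_A falls — low-concentration operation is favoured.

2.43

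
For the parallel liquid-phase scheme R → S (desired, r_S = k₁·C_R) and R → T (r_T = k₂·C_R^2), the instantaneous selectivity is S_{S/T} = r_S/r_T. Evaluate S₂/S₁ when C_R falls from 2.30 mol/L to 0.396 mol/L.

S_{S/T} = (k₁/k₂)·C_R⁻¹, so S₂/S₁ = (C_{R,2}/C_{R,1})⁻¹.
= 2.30/0.396 = 5.81.
Selectivity toward S rises as C_R falls — low-concentration operation is favoured.

5.81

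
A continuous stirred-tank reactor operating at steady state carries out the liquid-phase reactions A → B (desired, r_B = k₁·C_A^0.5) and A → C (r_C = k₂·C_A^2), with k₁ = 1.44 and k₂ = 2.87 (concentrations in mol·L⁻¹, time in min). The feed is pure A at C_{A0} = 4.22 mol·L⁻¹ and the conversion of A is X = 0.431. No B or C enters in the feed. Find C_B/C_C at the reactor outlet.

Exit C_A = C_{A0}(1−X) = 4.22×0.569 = 2.401 mol·L⁻¹.
A CSTR operates uniformly at the exit composition, giving r_B = 2.231 and r_C = 16.55 (each k·C_A^n at C_A = 2.401).
Overall selectivity = C_B/C_C = r_Bτ/(r_Cτ) = r_B/r_C = 0.135.

0.135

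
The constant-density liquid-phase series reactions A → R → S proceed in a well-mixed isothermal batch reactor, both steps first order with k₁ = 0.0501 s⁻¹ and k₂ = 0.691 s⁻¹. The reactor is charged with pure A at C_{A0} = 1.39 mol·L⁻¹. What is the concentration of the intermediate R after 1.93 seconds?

0.0700 mol·L⁻¹

For first-order series with pure A initially, C_R(t) = k₁C_{A0}/(k₂−k₁)·(e^(−k₁t) − e^(−k₂t)).
e^(−k₁t) = e^(−0.0501×1.93) = e^(−0.09669) = 0.9078; e^(−k₂t) = e^(−1.334) = 0.2635.
C_R = 0.0501×1.39/(0.691−0.0501) × (0.9078−0.2635) = 0.1087×0.6443 = 0.07001 mol·L⁻¹.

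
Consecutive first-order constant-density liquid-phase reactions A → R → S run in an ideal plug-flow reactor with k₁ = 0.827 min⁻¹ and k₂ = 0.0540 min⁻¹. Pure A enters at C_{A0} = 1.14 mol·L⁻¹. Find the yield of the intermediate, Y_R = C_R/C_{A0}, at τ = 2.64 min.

0.807

For first-order series with pure A initially, C_R(τ) = k₁C_{A0}/(k₂−k₁)·(e^(−k₁τ) − e^(−k₂τ)).
e^(−k₁τ) = e^(−0.827×2.64) = e^(−2.183) = 0.1127; e^(−k₂τ) = e^(−0.1426) = 0.8671.
C_R = 0.827×1.14/(0.0540−0.827) × (0.1127−0.8671) = (-1.220)×(-0.7545) = 0.9202 mol·L⁻¹.
Y_R = C_R/C_{A0} = 0.9202/1.14 = 0.807.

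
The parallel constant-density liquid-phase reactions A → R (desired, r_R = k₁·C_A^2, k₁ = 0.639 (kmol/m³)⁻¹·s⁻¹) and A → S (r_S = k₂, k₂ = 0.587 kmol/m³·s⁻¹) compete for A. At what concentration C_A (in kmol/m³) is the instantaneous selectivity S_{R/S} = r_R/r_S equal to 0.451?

S_{R/S} = (k₁/k₂)·C_A^2 ⇒ C_A = (S·k₂/k₁)^(0.5).
= (0.451×0.587/0.639)^(0.5) = (0.4143)^(0.5) = 0.644 kmol/m³.

0.644 kmol/m³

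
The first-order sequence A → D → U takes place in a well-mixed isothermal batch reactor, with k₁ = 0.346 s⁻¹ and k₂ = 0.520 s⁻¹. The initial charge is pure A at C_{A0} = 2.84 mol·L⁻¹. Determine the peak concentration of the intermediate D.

For a first-order series the maximum intermediate yield is C_{D,max}/C_{A0} = (k₁/k₂)^[k₂/(k₂−k₁)].
= (0.346/0.520)^(0.520/(0.520−0.346)) = (0.6654)^(2.989) = 0.2960.
C_{D,max} = 0.2960×2.84 = 0.841 mol·L⁻¹.

0.841 mol·L⁻¹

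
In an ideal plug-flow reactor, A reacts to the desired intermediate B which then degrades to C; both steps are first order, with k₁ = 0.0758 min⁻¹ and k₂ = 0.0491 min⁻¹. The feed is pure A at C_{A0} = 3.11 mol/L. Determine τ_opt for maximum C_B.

16.3 min

The intermediate peaks when r₁ = r₂, i.e. k₁e^(−k₁τ) = k₂e^(−k₂τ), giving τ_opt = ln(k₂/k₁)/(k₂−k₁).
= ln(0.0491/0.0758)/(0.0491−0.0758) = ln(0.6478)/-0.02670 = -0.4342/-0.02670 = 16.3 min.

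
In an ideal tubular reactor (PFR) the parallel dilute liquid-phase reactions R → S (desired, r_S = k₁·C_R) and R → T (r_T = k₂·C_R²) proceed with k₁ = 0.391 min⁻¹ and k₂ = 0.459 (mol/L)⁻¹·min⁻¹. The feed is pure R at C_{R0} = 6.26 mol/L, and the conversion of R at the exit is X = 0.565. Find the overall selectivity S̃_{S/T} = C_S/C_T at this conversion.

0.199

C_R = C_{R0}(1−X) = 2.723 mol/L.
Along a PFR/batch, dC_S/dC_R = −r_S/(r_S+r_T) = −k₁/(k₁+k₂·C_R).
Integrating from C_{R0} to C_R: C_S = (0.391/0.459)·ln[(0.391+0.459·6.26)/(0.391+0.459·2.72)] = 0.8519·ln(3.264/1.641) = 0.5859 mol/L.
C_T = (C_{R0}−C_R)−C_S = 2.951 mol/L; S̃_{S/T} = 0.5859/2.951 = 0.199.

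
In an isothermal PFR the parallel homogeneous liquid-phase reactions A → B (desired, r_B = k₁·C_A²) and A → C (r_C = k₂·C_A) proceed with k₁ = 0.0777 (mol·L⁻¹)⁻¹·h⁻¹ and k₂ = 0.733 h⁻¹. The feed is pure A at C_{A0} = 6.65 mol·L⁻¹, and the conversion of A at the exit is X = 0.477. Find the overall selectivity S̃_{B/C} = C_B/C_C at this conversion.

C_A = C_{A0}(1−X) = 3.478 mol·L⁻¹.
Along a PFR/batch, dC_C/dC_A = −r_C/(r_B+r_C) = −k₂/(k₂+k₁·C_A).
Integrating from C_{A0} to C_A: C_C = (0.733/0.0777)·ln[(0.733+0.0777·6.65)/(0.733+0.0777·3.48)] = 9.434·ln(1.250/1.003) = 2.072 mol·L⁻¹.
Then C_B = (C_{A0}−C_A) − C_C = 3.172 − 2.072 = 1.100 mol·L⁻¹.
S̃_{B/C} = C_B/C_C = 1.100/2.072 = 0.531.

0.531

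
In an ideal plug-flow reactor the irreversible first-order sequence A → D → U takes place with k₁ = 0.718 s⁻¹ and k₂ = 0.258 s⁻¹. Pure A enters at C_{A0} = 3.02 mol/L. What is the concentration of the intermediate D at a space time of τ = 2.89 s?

Solving the coupled first-order balances gives C_D(τ) = [k₁/(k₂−k₁)]·C_{A0}·(e^(−k₁τ) − e^(−k₂τ)).
e^(−k₁τ) = e^(−0.718×2.89) = e^(−2.075) = 0.1256; e^(−k₂τ) = e^(−0.7456) = 0.4744.
C_D = 0.718×3.02/(0.258−0.718) × (0.1256−0.4744) = (-4.714)×(-0.3489) = 1.645 mol/L.

1.64 mol/L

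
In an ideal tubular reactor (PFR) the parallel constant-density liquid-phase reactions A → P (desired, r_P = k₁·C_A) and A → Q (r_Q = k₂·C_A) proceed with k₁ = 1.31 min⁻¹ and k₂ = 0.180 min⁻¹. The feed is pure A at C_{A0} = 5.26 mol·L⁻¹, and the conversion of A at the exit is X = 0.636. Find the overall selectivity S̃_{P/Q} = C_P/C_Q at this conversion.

C_A = C_{A0}(1−X) = 1.915 mol·L⁻¹.
Both paths are first order in A, so the instantaneous fraction to P is constant: dC_P/d(−C_A) = k₁/(k₁+k₂) = 0.8792.
C_P = 0.8792·(C_{A0}−C_A) = 0.8792×3.345 = 2.94 mol·L⁻¹.
C_Q = (C_{A0}−C_A)−C_P = 0.4041 mol·L⁻¹; S̃_{P/Q} = 2.941/0.4041 = 7.28.

7.28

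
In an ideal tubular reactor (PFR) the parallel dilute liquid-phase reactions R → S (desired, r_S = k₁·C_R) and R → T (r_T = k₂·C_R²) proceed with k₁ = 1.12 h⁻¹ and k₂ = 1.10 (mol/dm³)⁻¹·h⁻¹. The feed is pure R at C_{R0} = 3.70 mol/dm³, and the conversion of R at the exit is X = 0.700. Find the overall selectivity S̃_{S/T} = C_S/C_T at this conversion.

C_R = C_{R0}(1−X) = 1.110 mol/dm³.
Along a PFR/batch, dC_S/dC_R = −r_S/(r_S+r_T) = −k₁/(k₁+k₂·C_R).
Integrating from C_{R0} to C_R: C_S = (1.12/1.10)·ln[(1.12+1.10·3.70)/(1.12+1.10·1.11)] = 1.018·ln(5.190/2.341) = 0.8106 mol/dm³.
C_T = (C_{R0}−C_R)−C_S = 1.779 mol/dm³; S̃_{S/T} = 0.8106/1.779 = 0.456.

0.456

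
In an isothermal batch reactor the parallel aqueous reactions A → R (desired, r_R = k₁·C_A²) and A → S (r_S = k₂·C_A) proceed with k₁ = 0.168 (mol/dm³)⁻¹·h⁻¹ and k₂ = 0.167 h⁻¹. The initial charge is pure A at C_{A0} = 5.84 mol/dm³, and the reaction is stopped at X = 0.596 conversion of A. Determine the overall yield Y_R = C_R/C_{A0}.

C_A = C_{A0}(1−X) = 2.359 mol/dm³.
Along a PFR/batch, dC_S/dC_A = −r_S/(r_R+r_S) = −k₂/(k₂+k₁·C_A).
Integrating from C_{A0} to C_A: C_S = (0.167/0.168)·ln[(0.167+0.168·5.84)/(0.167+0.168·2.36)] = 0.9940·ln(1.148/0.5634) = 0.7077 mol/dm³.
Then C_R = (C_{A0}−C_A) − C_S = 3.481 − 0.7077 = 2.773 mol/dm³.
Y_R = C_R/C_{A0} = 2.773/5.84 = 0.475.

0.475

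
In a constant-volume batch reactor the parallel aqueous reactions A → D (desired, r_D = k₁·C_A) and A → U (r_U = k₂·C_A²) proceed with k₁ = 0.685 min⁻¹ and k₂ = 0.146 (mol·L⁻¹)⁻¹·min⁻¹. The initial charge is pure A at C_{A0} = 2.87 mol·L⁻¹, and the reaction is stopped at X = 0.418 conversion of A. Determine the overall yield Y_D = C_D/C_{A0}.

0.282

C_A = C_{A0}(1−X) = 1.670 mol·L⁻¹.
Along a PFR/batch, dC_D/dC_A = −r_D/(r_D+r_U) = −k₁/(k₁+k₂·C_A).
Integrating from C_{A0} to C_A: C_D = (0.685/0.146)·ln[(0.685+0.146·2.87)/(0.685+0.146·1.67)] = 4.692·ln(1.104/0.9289) = 0.8105 mol·L⁻¹.
Y_D = C_D/C_{A0} = 0.8105/2.87 = 0.282.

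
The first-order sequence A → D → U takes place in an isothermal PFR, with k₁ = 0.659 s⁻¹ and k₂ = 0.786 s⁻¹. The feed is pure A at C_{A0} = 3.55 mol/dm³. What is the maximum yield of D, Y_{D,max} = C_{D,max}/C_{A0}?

0.336

Evaluating C_D at τ_opt = ln(k₂/k₁)/(k₂−k₁) gives C_{D,max}/C_{A0} = (k₁/k₂)^[k₂/(k₂−k₁)].
= (0.659/0.786)^(0.786/(0.786−0.659)) = (0.8384)^(6.189) = 0.3360.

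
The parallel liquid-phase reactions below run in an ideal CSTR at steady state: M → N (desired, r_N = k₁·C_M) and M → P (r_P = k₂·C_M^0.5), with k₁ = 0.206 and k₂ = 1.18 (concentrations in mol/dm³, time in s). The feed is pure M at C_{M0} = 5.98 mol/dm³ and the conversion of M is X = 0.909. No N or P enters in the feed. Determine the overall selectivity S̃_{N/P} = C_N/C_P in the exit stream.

0.129

Exit C_M = C_{M0}(1−X) = 5.98×0.0910 = 0.5442 mol/dm³.
A CSTR operates uniformly at the exit composition, giving r_N = 0.1121 and r_P = 0.8705 (each k·C_M^n at C_M = 0.5442).
Overall selectivity = C_N/C_P = r_Nτ/(r_Pτ) = r_N/r_P = 0.129.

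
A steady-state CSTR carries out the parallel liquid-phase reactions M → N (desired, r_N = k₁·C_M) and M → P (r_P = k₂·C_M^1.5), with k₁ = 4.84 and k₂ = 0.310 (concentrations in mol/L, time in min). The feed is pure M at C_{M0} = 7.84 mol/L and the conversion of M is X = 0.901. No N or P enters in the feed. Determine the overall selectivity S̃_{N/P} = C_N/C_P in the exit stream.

17.7

Exit C_M = C_{M0}(1−X) = 7.84×0.0990 = 0.7762 mol/L.
In a CSTR the entire volume is at exit conditions, so r_N = 4.84×0.7762 = 3.757 and r_P = 0.310×0.7762^1.5 = 0.2120.
Overall selectivity = C_N/C_P = r_Nτ/(r_Pτ) = r_N/r_P = 17.7.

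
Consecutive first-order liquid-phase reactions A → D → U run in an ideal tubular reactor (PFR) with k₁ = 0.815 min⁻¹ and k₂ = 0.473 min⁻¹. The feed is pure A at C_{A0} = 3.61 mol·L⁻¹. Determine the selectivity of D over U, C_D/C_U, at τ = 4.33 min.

0.324

For first-order series with pure A initially, C_D(τ) = k₁C_{A0}/(k₂−k₁)·(e^(−k₁τ) − e^(−k₂τ)).
e^(−k₁τ) = e^(−0.815×4.33) = e^(−3.529) = 0.02934; e^(−k₂τ) = e^(−2.048) = 0.1290.
C_D = 0.815×3.61/(0.473−0.815) × (0.02934−0.1290) = (-8.603)×(-0.09965) = 0.8572 mol·L⁻¹.
C_A = C_{A0}e^(−k₁τ) = 0.1059 mol·L⁻¹, so C_U = C_{A0}−C_A−C_D = 2.647 mol·L⁻¹; C_D/C_U = 0.324.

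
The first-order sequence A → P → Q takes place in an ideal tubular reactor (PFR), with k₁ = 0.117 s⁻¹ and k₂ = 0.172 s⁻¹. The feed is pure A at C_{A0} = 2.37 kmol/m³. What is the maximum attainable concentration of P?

0.710 kmol/m³

Evaluating C_P at τ_opt = ln(k₂/k₁)/(k₂−k₁) gives C_{P,max}/C_{A0} = (k₁/k₂)^[k₂/(k₂−k₁)].
= (0.117/0.172)^(0.172/(0.172−0.117)) = (0.6802)^(3.127) = 0.2997.
C_{P,max} = 0.2997×2.37 = 0.710 kmol/m³.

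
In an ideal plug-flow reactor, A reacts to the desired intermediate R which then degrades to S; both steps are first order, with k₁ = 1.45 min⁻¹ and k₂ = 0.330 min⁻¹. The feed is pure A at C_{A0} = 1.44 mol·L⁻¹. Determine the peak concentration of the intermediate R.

For a first-order series the maximum intermediate yield is C_{R,max}/C_{A0} = (k₁/k₂)^[k₂/(k₂−k₁)].
= (1.45/0.330)^(0.330/(0.330−1.45)) = (4.394)^(-0.2946) = 0.6465.
C_{R,max} = 0.6465×1.44 = 0.931 mol·L⁻¹.

0.931 mol·L⁻¹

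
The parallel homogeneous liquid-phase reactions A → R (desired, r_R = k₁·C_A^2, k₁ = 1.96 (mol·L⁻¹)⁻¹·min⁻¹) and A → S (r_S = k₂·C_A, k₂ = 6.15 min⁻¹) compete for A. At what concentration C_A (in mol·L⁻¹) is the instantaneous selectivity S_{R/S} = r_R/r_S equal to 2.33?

7.31 mol·L⁻¹

S_{R/S} = (k₁/k₂)·C_A ⇒ C_A = S·k₂/k₁.
= 2.33×6.15/1.96 = 7.31 mol·L⁻¹.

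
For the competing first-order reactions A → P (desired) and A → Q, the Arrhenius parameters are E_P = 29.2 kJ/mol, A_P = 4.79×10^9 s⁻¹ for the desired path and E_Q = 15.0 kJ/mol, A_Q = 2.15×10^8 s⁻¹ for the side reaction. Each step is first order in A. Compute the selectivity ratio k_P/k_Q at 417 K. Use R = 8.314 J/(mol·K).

0.371

k_P/k_Q = (A_P/A_Q)·exp[−(E_P−E_Q)/(RT)] = (A_P/A_Q)·exp[(E_Q−E_P)/(RT)].
(E_Q−E_P)/(RT) = (15.0−29.2)×10³/(8.314×417) = -14200/3467 = -4.096.
k_P/k_Q = (4.79×10^9/2.15×10^8)·exp(-4.096) = 22.28 × 0.01664 = 0.371.
Since E_P > E_Q, raising the temperature improves selectivity toward P.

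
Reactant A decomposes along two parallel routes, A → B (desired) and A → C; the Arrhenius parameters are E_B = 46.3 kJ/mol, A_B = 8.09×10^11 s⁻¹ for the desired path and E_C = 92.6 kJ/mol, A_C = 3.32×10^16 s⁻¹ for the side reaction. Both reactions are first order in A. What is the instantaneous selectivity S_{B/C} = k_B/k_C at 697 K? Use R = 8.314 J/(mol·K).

0.0719

k_B/k_C = (A_B/A_C)·exp[−(E_B−E_C)/(RT)] = (A_B/A_C)·exp[(E_C−E_B)/(RT)].
(E_C−E_B)/(RT) = (92.6−46.3)×10³/(8.314×697) = 46300/5795 = 7.990.
k_B/k_C = (8.09×10^11/3.32×10^16)·exp(7.990) = 2.437×10^-5 × 2951 = 0.0719.
Since E_B < E_C, lowering the temperature improves selectivity toward B.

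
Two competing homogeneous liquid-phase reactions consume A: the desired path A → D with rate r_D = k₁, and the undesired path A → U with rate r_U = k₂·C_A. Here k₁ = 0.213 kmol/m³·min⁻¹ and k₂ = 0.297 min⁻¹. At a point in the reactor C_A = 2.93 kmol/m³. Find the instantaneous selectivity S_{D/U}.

0.245

S_{D/U} = r_D/r_U = (k₁)/(k₂·C_A) = (k₁/k₂)·C_A⁻¹.
= (0.213) / (0.297×2.930) = 0.2130/0.8702 = 0.245.
The undesired path is higher order in A, so low C_A (CSTR or dilute feed) favours D.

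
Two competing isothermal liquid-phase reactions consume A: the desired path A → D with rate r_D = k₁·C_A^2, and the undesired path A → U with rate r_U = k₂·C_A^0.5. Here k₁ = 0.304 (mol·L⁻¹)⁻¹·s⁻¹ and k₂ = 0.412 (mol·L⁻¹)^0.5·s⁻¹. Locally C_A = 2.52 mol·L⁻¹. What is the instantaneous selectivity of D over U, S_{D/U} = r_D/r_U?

2.95

S_{D/U} = r_D/r_U = (k₁·C_A^2)/(k₂·C_A^0.5) = (k₁/k₂)·C_A^1.5.
= (0.304×2.520^2) / (0.412×2.520^0.5) = 1.931/0.6540 = 2.95.
Since the desired path is higher order in A, keeping C_A high (PFR or concentrated feed) favours D.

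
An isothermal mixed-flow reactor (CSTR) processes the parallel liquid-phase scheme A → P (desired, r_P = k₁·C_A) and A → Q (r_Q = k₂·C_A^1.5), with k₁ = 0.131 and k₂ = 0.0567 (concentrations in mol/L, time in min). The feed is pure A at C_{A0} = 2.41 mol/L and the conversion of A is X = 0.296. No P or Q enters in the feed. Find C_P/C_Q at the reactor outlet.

1.77

Exit C_A = C_{A0}(1−X) = 2.41×0.704 = 1.697 mol/L.
A CSTR operates uniformly at the exit composition, giving r_P = 0.2223 and r_Q = 0.1253 (each k·C_A^n at C_A = 1.697).
Overall selectivity = C_P/C_Q = r_Pτ/(r_Qτ) = r_P/r_Q = 1.77.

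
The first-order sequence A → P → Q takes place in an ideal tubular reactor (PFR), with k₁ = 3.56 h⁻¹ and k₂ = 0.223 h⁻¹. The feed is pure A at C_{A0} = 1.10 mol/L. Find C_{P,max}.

At the optimum, C_{P,max}/C_{A0} = (k₁/k₂)^[k₂/(k₂−k₁)].
= (3.56/0.223)^(0.223/(0.223−3.56)) = (15.96)^(-0.06683) = 0.8310.
C_{P,max} = 0.8310×1.10 = 0.914 mol/L.

0.914 mol/L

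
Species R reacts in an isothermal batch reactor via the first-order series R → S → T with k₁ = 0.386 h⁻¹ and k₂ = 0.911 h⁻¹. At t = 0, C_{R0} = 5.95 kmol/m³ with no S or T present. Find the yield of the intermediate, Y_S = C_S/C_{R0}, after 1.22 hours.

0.217

Solving the coupled first-order balances gives C_S(t) = [k₁/(k₂−k₁)]·C_{R0}·(e^(−k₁t) − e^(−k₂t)).
e^(−k₁t) = e^(−0.386×1.22) = e^(−0.4709) = 0.6244; e^(−k₂t) = e^(−1.111) = 0.3291.
C_S = 0.386×5.95/(0.911−0.386) × (0.6244−0.3291) = 4.375×0.2953 = 1.292 kmol/m³.
Y_S = C_S/C_{R0} = 1.292/5.95 = 0.217.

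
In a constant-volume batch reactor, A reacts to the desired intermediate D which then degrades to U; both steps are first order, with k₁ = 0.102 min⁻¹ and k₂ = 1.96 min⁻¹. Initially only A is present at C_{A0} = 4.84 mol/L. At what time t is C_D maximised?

1.59 min

For first-order series the maximum of C_D occurs at t_opt = ln(k₂/k₁)/(k₂−k₁).
= ln(1.96/0.102)/(1.96−0.102) = ln(19.22)/1.858 = 2.956/1.858 = 1.59 min.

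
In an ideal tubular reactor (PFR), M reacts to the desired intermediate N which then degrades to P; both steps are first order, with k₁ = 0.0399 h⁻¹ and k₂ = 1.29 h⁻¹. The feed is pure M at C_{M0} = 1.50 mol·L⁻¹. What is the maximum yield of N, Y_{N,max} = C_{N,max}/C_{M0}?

At the optimum, C_{N,max}/C_{M0} = (k₁/k₂)^[k₂/(k₂−k₁)].
= (0.0399/1.29)^(1.29/(1.29−0.0399)) = (0.03093)^(1.032) = 0.02768.

0.0277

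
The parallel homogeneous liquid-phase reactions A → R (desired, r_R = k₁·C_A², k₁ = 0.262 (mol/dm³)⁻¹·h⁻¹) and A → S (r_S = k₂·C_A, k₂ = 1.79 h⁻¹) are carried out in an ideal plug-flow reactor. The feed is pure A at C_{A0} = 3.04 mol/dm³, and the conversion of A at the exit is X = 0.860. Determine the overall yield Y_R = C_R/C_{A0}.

C_A = C_{A0}(1−X) = 0.4256 mol/dm³.
Along a PFR/batch, dC_S/dC_A = −r_S/(r_R+r_S) = −k₂/(k₂+k₁·C_A).
Integrating from C_{A0} to C_A: C_S = (1.79/0.262)·ln[(1.79+0.262·3.04)/(1.79+0.262·0.426)] = 6.832·ln(2.586/1.902) = 2.102 mol/dm³.
Then C_R = (C_{A0}−C_A) − C_S = 2.614 − 2.102 = 0.5125 mol/dm³.
Y_R = C_R/C_{A0} = 0.5125/3.04 = 0.169.

0.169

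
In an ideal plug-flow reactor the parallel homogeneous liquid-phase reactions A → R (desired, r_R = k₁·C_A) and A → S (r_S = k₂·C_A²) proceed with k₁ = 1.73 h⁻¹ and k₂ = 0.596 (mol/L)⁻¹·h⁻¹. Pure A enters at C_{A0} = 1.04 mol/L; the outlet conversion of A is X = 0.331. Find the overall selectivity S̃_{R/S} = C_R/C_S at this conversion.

3.35

C_A = C_{A0}(1−X) = 0.6958 mol/L.
Along a PFR/batch, dC_R/dC_A = −r_R/(r_R+r_S) = −k₁/(k₁+k₂·C_A).
Integrating from C_{A0} to C_A: C_R = (1.73/0.596)·ln[(1.73+0.596·1.04)/(1.73+0.596·0.696)] = 2.903·ln(2.350/2.145) = 0.2652 mol/L.
C_S = (C_{A0}−C_A)−C_R = 0.07905 mol/L; S̃_{R/S} = 0.2652/0.07905 = 3.35.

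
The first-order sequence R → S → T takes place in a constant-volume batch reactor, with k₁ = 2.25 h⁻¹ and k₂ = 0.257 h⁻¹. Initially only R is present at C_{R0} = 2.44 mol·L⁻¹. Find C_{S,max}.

For a first-order series the maximum intermediate yield is C_{S,max}/C_{R0} = (k₁/k₂)^[k₂/(k₂−k₁)].
= (2.25/0.257)^(0.257/(0.257−2.25)) = (8.755)^(-0.1290) = 0.7560.
C_{S,max} = 0.7560×2.44 = 1.84 mol·L⁻¹.

1.84 mol·L⁻¹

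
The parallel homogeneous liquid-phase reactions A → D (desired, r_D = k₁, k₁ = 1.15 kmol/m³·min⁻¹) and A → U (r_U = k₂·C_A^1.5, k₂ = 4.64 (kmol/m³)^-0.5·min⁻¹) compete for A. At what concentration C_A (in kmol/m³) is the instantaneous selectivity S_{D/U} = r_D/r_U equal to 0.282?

S_{D/U} = (k₁/k₂)·C_A^-1.5 ⇒ C_A = (S·k₂/k₁)^(1/(-1.5)).
= (0.282×4.64/1.15)^(-0.6667) = (1.138)^(-0.6667) = 0.918 kmol/m³.

0.918 kmol/m³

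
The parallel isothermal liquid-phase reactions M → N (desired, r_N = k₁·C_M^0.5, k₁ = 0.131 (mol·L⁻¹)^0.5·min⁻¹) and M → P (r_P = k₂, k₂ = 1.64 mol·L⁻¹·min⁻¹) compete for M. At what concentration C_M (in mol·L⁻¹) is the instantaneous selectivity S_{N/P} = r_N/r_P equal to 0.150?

3.53 mol·L⁻¹

S_{N/P} = (k₁/k₂)·C_M^0.5 ⇒ C_M = (S·k₂/k₁)^(2).
= (0.150×1.64/0.131)^(2) = (1.878)^(2) = 3.53 mol·L⁻¹.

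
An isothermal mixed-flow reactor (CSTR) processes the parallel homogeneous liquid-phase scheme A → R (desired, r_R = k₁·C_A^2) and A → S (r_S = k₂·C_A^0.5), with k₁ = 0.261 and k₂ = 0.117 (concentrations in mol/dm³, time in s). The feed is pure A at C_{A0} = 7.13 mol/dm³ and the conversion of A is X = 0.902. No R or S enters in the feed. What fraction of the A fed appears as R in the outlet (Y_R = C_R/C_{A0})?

Exit C_A = C_{A0}(1−X) = 7.13×0.0980 = 0.6987 mol/dm³.
In a CSTR the entire volume is at exit conditions, so r_R = 0.261×0.6987^2 = 0.1274 and r_S = 0.117×0.6987^0.5 = 0.09780.
Fraction of consumed A going to R: r_R/(r_R+r_S) = 0.5658.
C_R = 0.5658·C_{A0}·X = 0.5658×7.13×0.902 = 3.64 mol/dm³; Y_R = C_R/C_{A0} = 0.510.

0.510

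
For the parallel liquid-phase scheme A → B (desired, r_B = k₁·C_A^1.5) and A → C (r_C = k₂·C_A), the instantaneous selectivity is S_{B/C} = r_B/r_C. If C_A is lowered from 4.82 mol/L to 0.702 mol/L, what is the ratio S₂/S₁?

S_{B/C} = (k₁/k₂)·C_A^0.5, so S₂/S₁ = (C_{A,2}/C_{A,1})^0.5.
= (0.702/4.82)^0.5 = (0.1456)^0.5 = 0.382.
Selectivity toward B falls as C_A falls — high-concentration operation is favoured.

0.382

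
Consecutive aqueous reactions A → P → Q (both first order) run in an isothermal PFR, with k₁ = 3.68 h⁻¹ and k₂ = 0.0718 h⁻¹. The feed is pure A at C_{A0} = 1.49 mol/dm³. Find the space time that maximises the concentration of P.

1.09 h

Setting dC_P/dτ = 0 gives τ_opt = ln(k₂/k₁)/(k₂−k₁).
= ln(0.0718/3.68)/(0.0718−3.68) = ln(0.01951)/-3.608 = -3.937/-3.608 = 1.09 h.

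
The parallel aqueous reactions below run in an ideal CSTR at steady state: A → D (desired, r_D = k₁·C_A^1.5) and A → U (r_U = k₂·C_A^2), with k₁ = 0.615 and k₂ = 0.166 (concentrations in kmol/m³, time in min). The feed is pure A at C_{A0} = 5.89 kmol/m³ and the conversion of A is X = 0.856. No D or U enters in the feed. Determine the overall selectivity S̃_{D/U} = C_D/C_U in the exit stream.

Exit C_A = C_{A0}(1−X) = 5.89×0.144 = 0.8482 kmol/m³.
A CSTR operates uniformly at the exit composition, giving r_D = 0.4804 and r_U = 0.1194 (each k·C_A^n at C_A = 0.8482).
Overall selectivity = C_D/C_U = r_Dτ/(r_Uτ) = r_D/r_U = 4.02.

4.02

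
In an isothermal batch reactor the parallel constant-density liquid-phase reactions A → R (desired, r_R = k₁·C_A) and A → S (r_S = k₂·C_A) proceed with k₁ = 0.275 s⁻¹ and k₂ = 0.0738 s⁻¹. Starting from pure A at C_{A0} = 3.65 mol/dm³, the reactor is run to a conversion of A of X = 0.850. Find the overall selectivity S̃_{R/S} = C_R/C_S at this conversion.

C_A = C_{A0}(1−X) = 0.5475 mol/dm³.
Both paths are first order in A, so the instantaneous fraction to R is constant: dC_R/d(−C_A) = k₁/(k₁+k₂) = 0.7884.
C_R = 0.7884·(C_{A0}−C_A) = 0.7884×3.103 = 2.45 mol/dm³.
C_S = (C_{A0}−C_A)−C_R = 0.6564 mol/dm³; S̃_{R/S} = 2.446/0.6564 = 3.73.

3.73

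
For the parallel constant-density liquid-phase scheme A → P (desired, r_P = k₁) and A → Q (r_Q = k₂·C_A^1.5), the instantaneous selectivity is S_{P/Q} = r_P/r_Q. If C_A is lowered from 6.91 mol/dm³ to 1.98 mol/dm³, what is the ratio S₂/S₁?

6.52

S_{P/Q} = (k₁/k₂)·C_A^-1.5, so S₂/S₁ = (C_{A,2}/C_{A,1})^-1.5.
= (1.98/6.91)^(-1.5) = (0.2865)^(-1.5) = 6.52.
Selectivity toward P rises as C_A falls — low-concentration operation is favoured.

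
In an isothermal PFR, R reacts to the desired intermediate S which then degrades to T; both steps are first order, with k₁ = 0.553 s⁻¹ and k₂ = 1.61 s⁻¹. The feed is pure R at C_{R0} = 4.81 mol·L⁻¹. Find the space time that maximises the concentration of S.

1.01 s

The intermediate peaks when r₁ = r₂, i.e. k₁e^(−k₁τ) = k₂e^(−k₂τ), giving τ_opt = ln(k₂/k₁)/(k₂−k₁).
= ln(1.61/0.553)/(1.61−0.553) = ln(2.911)/1.057 = 1.069/1.057 = 1.01 s.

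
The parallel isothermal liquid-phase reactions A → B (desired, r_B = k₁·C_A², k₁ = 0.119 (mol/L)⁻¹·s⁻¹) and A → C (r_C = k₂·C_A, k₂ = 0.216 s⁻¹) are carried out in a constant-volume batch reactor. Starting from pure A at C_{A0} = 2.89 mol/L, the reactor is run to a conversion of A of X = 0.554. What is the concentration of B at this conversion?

C_A = C_{A0}(1−X) = 1.289 mol/L.
Along a PFR/batch, dC_C/dC_A = −r_C/(r_B+r_C) = −k₂/(k₂+k₁·C_A).
Integrating from C_{A0} to C_A: C_C = (0.216/0.119)·ln[(0.216+0.119·2.89)/(0.216+0.119·1.29)] = 1.815·ln(0.5599/0.3694) = 0.7550 mol/L.
Then C_B = (C_{A0}−C_A) − C_C = 1.601 − 0.7550 = 0.8461 mol/L.

0.846 mol/L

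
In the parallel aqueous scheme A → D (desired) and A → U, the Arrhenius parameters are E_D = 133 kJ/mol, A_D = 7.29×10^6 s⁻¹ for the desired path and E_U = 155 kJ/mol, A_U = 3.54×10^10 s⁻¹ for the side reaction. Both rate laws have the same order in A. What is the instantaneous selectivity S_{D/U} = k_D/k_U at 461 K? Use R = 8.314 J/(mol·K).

0.0641

With equal orders, S_{D/U} = k_D/k_U = (A_D/A_U)·exp[(E_U−E_D)/(RT)].
(E_U−E_D)/(RT) = (155−133)×10³/(8.314×461) = 22000/3833 = 5.740.
k_D/k_U = (7.29×10^6/3.54×10^10)·exp(5.740) = 2.059×10^-4 × 311.1 = 0.0641.
Since E_D < E_U, lowering the temperature improves selectivity toward D.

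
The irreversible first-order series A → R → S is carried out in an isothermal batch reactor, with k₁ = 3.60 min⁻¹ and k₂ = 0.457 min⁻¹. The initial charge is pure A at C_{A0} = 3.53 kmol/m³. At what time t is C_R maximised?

The intermediate peaks when r₁ = r₂, i.e. k₁e^(−k₁t) = k₂e^(−k₂t), giving t_opt = ln(k₂/k₁)/(k₂−k₁).
= ln(0.457/3.60)/(0.457−3.60) = ln(0.1269)/-3.143 = -2.064/-3.143 = 0.657 min.

0.657 min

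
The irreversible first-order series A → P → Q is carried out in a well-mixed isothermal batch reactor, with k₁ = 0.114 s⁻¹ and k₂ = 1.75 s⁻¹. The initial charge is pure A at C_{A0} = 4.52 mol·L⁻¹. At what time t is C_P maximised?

1.67 s

The intermediate peaks when r₁ = r₂, i.e. k₁e^(−k₁t) = k₂e^(−k₂t), giving t_opt = ln(k₂/k₁)/(k₂−k₁).
= ln(1.75/0.114)/(1.75−0.114) = ln(15.35)/1.636 = 2.731/1.636 = 1.67 s.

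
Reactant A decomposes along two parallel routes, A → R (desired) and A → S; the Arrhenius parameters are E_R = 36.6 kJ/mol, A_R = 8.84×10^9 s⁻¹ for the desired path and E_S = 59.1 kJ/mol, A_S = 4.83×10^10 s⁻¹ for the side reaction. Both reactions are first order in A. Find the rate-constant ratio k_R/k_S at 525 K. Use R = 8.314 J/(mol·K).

31.7

k_R/k_S = (A_R/A_S)·exp[−(E_R−E_S)/(RT)] = (A_R/A_S)·exp[(E_S−E_R)/(RT)].
(E_S−E_R)/(RT) = (59.1−36.6)×10³/(8.314×525) = 22500/4365 = 5.155.
k_R/k_S = (8.84×10^9/4.83×10^10)·exp(5.155) = 0.1830 × 173.3 = 31.7.
Since E_R < E_S, lowering the temperature improves selectivity toward R.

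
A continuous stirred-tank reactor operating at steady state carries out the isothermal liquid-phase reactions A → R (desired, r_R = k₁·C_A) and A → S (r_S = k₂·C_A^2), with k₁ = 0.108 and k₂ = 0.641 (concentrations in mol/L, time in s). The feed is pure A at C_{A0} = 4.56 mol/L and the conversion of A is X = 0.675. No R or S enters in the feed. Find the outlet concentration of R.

0.314 mol/L

Exit C_A = C_{A0}(1−X) = 4.56×0.325 = 1.482 mol/L.
Rates in a CSTR are evaluated at the outlet concentration: r_R = 0.108×1.482 = 0.1601, r_S = 0.641×1.482^2 = 1.408.
Fraction of consumed A going to R: r_R/(r_R+r_S) = 0.1021.
C_R = 0.1021·C_{A0}·X = 0.1021×4.56×0.675 = 0.314 mol/L.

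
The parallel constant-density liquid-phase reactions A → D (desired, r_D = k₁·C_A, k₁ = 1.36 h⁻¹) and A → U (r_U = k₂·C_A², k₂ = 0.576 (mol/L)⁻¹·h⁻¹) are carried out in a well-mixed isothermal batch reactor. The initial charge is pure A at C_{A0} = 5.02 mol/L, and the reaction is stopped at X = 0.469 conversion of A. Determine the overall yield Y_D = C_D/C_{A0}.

C_A = C_{A0}(1−X) = 2.666 mol/L.
Along a PFR/batch, dC_D/dC_A = −r_D/(r_D+r_U) = −k₁/(k₁+k₂·C_A).
Integrating from C_{A0} to C_A: C_D = (1.36/0.576)·ln[(1.36+0.576·5.02)/(1.36+0.576·2.67)] = 2.361·ln(4.252/2.895) = 0.9070 mol/L.
Y_D = C_D/C_{A0} = 0.9070/5.02 = 0.181.

0.181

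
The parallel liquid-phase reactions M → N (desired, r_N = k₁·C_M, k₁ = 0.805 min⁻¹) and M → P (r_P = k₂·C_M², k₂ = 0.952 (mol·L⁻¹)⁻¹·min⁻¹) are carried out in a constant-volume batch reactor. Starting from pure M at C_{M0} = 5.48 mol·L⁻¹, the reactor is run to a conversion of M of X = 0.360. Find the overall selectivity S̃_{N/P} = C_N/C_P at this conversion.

C_M = C_{M0}(1−X) = 3.507 mol·L⁻¹.
Along a PFR/batch, dC_N/dC_M = −r_N/(r_N+r_P) = −k₁/(k₁+k₂·C_M).
Integrating from C_{M0} to C_M: C_N = (0.805/0.952)·ln[(0.805+0.952·5.48)/(0.805+0.952·3.51)] = 0.8456·ln(6.022/4.144) = 0.3161 mol·L⁻¹.
C_P = (C_{M0}−C_M)−C_N = 1.657 mol·L⁻¹; S̃_{N/P} = 0.3161/1.657 = 0.191.

0.191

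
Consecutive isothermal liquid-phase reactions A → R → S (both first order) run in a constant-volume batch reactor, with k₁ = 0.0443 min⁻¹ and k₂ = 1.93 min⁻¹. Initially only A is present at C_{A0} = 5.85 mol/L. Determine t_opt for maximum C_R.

2.00 min

The intermediate peaks when r₁ = r₂, i.e. k₁e^(−k₁t) = k₂e^(−k₂t), giving t_opt = ln(k₂/k₁)/(k₂−k₁).
= ln(1.93/0.0443)/(1.93−0.0443) = ln(43.57)/1.886 = 3.774/1.886 = 2.00 min.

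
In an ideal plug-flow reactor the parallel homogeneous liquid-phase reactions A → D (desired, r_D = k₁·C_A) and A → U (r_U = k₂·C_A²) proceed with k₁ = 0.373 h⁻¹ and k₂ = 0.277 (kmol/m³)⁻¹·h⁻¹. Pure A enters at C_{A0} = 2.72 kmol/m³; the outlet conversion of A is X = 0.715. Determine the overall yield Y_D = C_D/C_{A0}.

C_A = C_{A0}(1−X) = 0.7752 kmol/m³.
Along a PFR/batch, dC_D/dC_A = −r_D/(r_D+r_U) = −k₁/(k₁+k₂·C_A).
Integrating from C_{A0} to C_A: C_D = (0.373/0.277)·ln[(0.373+0.277·2.72)/(0.373+0.277·0.775)] = 1.347·ln(1.126/0.5877) = 0.8760 kmol/m³.
Y_D = C_D/C_{A0} = 0.8760/2.72 = 0.322.

0.322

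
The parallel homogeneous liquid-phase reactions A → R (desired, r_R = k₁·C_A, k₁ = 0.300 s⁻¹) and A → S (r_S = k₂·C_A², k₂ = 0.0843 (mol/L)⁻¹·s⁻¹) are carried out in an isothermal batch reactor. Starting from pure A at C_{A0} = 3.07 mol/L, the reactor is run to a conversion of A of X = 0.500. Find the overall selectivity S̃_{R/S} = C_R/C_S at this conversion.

C_A = C_{A0}(1−X) = 1.535 mol/L.
Along a PFR/batch, dC_R/dC_A = −r_R/(r_R+r_S) = −k₁/(k₁+k₂·C_A).
Integrating from C_{A0} to C_A: C_R = (0.300/0.0843)·ln[(0.300+0.0843·3.07)/(0.300+0.0843·1.53)] = 3.559·ln(0.5588/0.4294) = 0.9374 mol/L.
C_S = (C_{A0}−C_A)−C_R = 0.5976 mol/L; S̃_{R/S} = 0.9374/0.5976 = 1.57.

1.57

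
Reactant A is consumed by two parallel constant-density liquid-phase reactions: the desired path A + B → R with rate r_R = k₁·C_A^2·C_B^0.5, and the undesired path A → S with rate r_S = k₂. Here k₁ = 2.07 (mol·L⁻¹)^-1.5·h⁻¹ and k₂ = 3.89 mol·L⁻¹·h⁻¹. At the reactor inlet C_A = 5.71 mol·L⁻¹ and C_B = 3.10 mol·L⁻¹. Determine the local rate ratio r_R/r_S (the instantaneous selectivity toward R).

30.5

S_{R/S} = r_R/r_S = (k₁·C_A^2·C_B^0.5)/(k₂) = (k₁/k₂)·C_A^2·C_B^0.5.
= (2.07×5.710^2×3.100^0.5) / (3.89) = 118.8/3.890 = 30.5.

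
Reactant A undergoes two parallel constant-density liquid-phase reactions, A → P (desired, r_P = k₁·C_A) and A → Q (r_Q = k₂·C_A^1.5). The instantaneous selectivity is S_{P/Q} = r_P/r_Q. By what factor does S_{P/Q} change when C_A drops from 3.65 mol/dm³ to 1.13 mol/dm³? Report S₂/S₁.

1.80

S_{P/Q} = (k₁/k₂)·C_A^-0.5, so S₂/S₁ = (C_{A,2}/C_{A,1})^-0.5.
= (1.13/3.65)^(-0.5) = (0.3096)^(-0.5) = 1.80.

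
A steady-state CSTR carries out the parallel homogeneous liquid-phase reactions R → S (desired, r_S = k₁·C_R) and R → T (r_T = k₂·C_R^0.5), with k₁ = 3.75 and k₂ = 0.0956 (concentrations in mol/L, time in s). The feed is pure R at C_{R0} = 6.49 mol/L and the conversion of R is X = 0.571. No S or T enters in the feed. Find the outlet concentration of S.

Exit C_R = C_{R0}(1−X) = 6.49×0.429 = 2.784 mol/L.
A CSTR operates uniformly at the exit composition, giving r_S = 10.44 and r_T = 0.1595 (each k·C_R^n at C_R = 2.784).
Fraction of consumed R going to S: r_S/(r_S+r_T) = 0.9850.
C_S = 0.9850·C_{R0}·X = 0.9850×6.49×0.571 = 3.65 mol/L.

3.65 mol/L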